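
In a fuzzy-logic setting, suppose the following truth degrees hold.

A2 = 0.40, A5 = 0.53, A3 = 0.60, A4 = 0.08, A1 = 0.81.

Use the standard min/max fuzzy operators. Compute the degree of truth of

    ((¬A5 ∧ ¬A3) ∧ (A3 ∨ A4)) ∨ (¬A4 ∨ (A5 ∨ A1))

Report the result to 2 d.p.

¬A5 = 1 − 0.53 = 0.47
¬A3 = 1 − 0.60 = 0.40
¬A5 ∧ ¬A3 = min(a, b) on (0.47, 0.40) = 0.40
A3 ∨ A4 = max(a, b) on (0.60, 0.08) = 0.60
(¬A5 ∧ ¬A3) ∧ (A3 ∨ A4) = min(a, b) on (0.40, 0.60) = 0.40
¬A4 = 1 − 0.08 = 0.92
A5 ∨ A1 = max(a, b) on (0.53, 0.81) = 0.81
¬A4 ∨ (A5 ∨ A1) = max(a, b) on (0.92, 0.81) = 0.92
((¬A5 ∧ ¬A3) ∧ (A3 ∨ A4)) ∨ (¬A4 ∨ (A5 ∨ A1)) = max(a, b) on (0.40, 0.92) = 0.92

0.92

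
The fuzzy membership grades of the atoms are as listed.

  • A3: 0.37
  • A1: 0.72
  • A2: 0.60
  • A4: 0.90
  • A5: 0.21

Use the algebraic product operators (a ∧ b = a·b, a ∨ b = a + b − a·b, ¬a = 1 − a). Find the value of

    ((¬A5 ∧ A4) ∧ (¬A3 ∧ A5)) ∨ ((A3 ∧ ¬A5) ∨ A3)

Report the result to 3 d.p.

¬A5 = 1 − 0.2100 = 0.7900
¬A5 ∧ A4 = a·b on (0.7900, 0.9000) = 0.7110
¬A3 = 1 − 0.3700 = 0.6300
¬A3 ∧ A5 = a·b on (0.6300, 0.2100) = 0.1323
(¬A5 ∧ A4) ∧ (¬A3 ∧ A5) = a·b on (0.7110, 0.1323) = 0.0941
¬A5 = 1 − 0.2100 = 0.7900
A3 ∧ ¬A5 = a·b on (0.3700, 0.7900) = 0.2923
(A3 ∧ ¬A5) ∨ A3 = a + b − a·b on (0.2923, 0.3700) = 0.5541
((¬A5 ∧ A4) ∧ (¬A3 ∧ A5)) ∨ ((A3 ∧ ¬A5) ∨ A3) = a + b − a·b on (0.0941, 0.5541) = 0.5961

0.596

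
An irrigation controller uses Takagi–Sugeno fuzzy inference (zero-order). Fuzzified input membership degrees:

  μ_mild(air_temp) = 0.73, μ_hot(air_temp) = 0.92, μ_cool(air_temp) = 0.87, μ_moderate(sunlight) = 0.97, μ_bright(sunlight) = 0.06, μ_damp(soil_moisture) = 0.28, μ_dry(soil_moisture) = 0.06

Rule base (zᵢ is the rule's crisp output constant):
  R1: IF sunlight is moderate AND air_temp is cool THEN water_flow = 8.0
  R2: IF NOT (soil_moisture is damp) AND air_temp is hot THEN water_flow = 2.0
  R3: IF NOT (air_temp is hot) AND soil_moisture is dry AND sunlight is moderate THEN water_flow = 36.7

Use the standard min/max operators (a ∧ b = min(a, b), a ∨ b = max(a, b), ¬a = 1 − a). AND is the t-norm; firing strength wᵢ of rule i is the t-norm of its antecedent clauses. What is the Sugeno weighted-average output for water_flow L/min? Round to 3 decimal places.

R1 (z=8.0): moderate=0.97, cool=0.87; AND[min(a, b)] → w = 0.87
R2 (z=2.0): ¬damp=1−0.28=0.72, hot=0.92; AND[min(a, b)] → w = 0.72
R3 (z=36.7): ¬hot=1−0.92=0.08, dry=0.06, moderate=0.97; AND[min(a, b)] → w = 0.06
Weighted average = (0.87·8.0 + 0.72·2.0 + 0.06·36.7) / (0.87 + 0.72 + 0.06)
  = 10.6020 / 1.6500 = 6.425

6.425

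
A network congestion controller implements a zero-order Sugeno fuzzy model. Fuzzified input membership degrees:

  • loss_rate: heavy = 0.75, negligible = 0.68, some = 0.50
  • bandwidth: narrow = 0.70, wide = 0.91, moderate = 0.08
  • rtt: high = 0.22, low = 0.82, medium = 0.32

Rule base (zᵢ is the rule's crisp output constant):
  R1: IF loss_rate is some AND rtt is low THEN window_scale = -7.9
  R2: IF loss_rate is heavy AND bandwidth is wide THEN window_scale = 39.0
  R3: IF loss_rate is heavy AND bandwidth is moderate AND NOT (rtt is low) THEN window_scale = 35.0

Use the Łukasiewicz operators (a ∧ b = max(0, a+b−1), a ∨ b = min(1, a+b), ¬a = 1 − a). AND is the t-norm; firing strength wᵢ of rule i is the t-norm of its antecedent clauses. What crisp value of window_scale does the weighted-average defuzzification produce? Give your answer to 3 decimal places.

R1 (z=-7.9): some=0.50, low=0.82; AND[max(0, a+b−1)] → w = 0.32
R2 (z=39.0): heavy=0.75, wide=0.91; AND[max(0, a+b−1)] → w = 0.66
R3 (z=35.0): heavy=0.75, moderate=0.08, ¬low=1−0.82=0.18; AND[max(0, a+b−1)] → w = 0.00
Weighted average = (0.32·-7.9 + 0.66·39.0 + 0.00·35.0) / (0.32 + 0.66 + 0.00)
  = 23.2120 / 0.9800 = 23.686

23.686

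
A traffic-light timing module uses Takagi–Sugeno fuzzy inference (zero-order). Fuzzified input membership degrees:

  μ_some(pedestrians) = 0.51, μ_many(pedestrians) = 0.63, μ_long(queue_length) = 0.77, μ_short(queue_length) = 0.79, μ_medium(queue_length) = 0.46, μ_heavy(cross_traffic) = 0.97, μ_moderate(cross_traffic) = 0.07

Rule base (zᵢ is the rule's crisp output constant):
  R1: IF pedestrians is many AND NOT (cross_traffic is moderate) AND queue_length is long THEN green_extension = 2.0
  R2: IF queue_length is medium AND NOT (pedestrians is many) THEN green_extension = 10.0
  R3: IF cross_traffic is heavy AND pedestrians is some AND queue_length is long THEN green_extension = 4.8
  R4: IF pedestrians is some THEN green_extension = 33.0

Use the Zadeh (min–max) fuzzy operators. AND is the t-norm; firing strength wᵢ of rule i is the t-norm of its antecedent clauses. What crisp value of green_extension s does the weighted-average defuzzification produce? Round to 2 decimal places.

12.00

R1 (z=2.0): many=0.63, ¬moderate=1−0.07=0.93, long=0.77; AND[min(a, b)] → w = 0.63
R2 (z=10.0): medium=0.46, ¬many=1−0.63=0.37; AND[min(a, b)] → w = 0.37
R3 (z=4.8): heavy=0.97, some=0.51, long=0.77; AND[min(a, b)] → w = 0.51
R4 (z=33.0): some=0.51 → w = 0.51
Weighted average = (0.63·2.0 + 0.37·10.0 + 0.51·4.8 + 0.51·33.0) / (0.63 + 0.37 + 0.51 + 0.51)
  = 24.2380 / 2.0200 = 12.00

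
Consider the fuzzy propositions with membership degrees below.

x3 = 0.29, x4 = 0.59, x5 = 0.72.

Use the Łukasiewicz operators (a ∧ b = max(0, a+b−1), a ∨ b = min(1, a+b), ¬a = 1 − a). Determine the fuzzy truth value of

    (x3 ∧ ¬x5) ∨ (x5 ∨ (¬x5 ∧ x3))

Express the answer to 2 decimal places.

¬x5 = 1 − 0.72 = 0.28
x3 ∧ ¬x5 = max(0, a+b−1) on (0.29, 0.28) = 0.00
¬x5 = 1 − 0.72 = 0.28
¬x5 ∧ x3 = max(0, a+b−1) on (0.28, 0.29) = 0.00
x5 ∨ (¬x5 ∧ x3) = min(1, a+b) on (0.72, 0.00) = 0.72
(x3 ∧ ¬x5) ∨ (x5 ∨ (¬x5 ∧ x3)) = min(1, a+b) on (0.00, 0.72) = 0.72

0.72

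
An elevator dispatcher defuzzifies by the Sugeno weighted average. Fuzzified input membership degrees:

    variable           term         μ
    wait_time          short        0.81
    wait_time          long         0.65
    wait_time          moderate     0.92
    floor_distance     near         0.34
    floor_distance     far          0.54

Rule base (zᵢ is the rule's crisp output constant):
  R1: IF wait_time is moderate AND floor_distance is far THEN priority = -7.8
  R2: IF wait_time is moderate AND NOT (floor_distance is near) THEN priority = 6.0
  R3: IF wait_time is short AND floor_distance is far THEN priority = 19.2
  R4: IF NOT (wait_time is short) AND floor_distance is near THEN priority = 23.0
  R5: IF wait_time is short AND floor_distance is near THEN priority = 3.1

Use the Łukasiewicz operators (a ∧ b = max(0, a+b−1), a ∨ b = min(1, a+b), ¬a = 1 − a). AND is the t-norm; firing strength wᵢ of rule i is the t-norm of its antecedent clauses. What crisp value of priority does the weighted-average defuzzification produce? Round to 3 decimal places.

R1 (z=-7.8): moderate=0.92, far=0.54; AND[max(0, a+b−1)] → w = 0.46
R2 (z=6.0): moderate=0.92, ¬near=1−0.34=0.66; AND[max(0, a+b−1)] → w = 0.58
R3 (z=19.2): short=0.81, far=0.54; AND[max(0, a+b−1)] → w = 0.35
R4 (z=23.0): ¬short=1−0.81=0.19, near=0.34; AND[max(0, a+b−1)] → w = 0.00
R5 (z=3.1): short=0.81, near=0.34; AND[max(0, a+b−1)] → w = 0.15
Weighted average = (0.46·-7.8 + 0.58·6.0 + 0.35·19.2 + 0.00·23.0 + 0.15·3.1) / (0.46 + 0.58 + 0.35 + 0.00 + 0.15)
  = 7.0770 / 1.5400 = 4.595

4.595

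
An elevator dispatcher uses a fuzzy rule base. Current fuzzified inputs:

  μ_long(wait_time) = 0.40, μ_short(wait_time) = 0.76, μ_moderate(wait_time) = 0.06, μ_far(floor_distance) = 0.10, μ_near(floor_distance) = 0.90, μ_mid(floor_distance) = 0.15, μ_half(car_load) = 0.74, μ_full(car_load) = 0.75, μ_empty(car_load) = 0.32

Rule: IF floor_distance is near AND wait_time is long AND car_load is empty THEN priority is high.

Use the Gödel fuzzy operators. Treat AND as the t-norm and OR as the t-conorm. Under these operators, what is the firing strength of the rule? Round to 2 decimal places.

0.32

firing strength: near=0.90, long=0.40, empty=0.32; AND[min(a, b)] → w = 0.32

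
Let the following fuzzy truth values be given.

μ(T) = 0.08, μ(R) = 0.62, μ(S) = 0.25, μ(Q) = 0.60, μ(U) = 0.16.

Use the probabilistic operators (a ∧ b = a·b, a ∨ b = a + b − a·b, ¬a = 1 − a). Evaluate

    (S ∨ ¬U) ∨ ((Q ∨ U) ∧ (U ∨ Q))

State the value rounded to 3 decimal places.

¬U = 1 − 0.1600 = 0.8400
S ∨ ¬U = a + b − a·b on (0.2500, 0.8400) = 0.8800
Q ∨ U = a + b − a·b on (0.6000, 0.1600) = 0.6640
U ∨ Q = a + b − a·b on (0.1600, 0.6000) = 0.6640
(Q ∨ U) ∧ (U ∨ Q) = a·b on (0.6640, 0.6640) = 0.4409
(S ∨ ¬U) ∨ ((Q ∨ U) ∧ (U ∨ Q)) = a + b − a·b on (0.8800, 0.4409) = 0.9329

0.933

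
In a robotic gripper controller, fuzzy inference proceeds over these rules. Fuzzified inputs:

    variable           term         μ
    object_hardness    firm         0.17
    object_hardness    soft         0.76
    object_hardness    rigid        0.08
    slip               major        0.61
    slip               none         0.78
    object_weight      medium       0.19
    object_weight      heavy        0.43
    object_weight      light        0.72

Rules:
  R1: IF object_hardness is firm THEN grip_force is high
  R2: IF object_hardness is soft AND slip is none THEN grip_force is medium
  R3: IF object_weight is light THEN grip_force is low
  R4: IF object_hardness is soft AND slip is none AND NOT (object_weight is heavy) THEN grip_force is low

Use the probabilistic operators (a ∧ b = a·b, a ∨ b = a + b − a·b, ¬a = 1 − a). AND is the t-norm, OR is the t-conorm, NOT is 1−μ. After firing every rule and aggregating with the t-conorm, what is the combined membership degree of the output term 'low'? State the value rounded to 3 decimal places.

R1: firm=0.17 → w = 0.1700
R2: soft=0.76, none=0.78; AND[a·b] → w = 0.5928
R3: light=0.72 → w = 0.7200
R4: soft=0.76, none=0.78, ¬heavy=1−0.43=0.57; AND[a·b] → w = 0.3379
Rules with consequent 'low': {R3, R4} → strengths 0.7200, 0.3379
Aggregate via t-conorm [a + b − a·b]: 0.8146

0.815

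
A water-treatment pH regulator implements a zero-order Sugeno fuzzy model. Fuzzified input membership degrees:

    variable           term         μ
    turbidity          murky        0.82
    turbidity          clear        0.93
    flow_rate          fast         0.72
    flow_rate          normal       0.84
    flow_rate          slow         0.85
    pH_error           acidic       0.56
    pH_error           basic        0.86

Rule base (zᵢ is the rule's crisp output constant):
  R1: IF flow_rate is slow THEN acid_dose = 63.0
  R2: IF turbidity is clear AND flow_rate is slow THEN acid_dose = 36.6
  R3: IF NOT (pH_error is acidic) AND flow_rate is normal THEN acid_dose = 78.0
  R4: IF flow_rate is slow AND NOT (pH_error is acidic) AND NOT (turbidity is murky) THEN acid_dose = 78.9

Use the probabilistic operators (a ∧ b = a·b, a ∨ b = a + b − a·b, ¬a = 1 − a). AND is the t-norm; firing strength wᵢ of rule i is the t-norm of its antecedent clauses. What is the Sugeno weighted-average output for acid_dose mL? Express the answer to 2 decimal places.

56.14

R1 (z=63.0): slow=0.85 → w = 0.8500
R2 (z=36.6): clear=0.93, slow=0.85; AND[a·b] → w = 0.7905
R3 (z=78.0): ¬acidic=1−0.56=0.44, normal=0.84; AND[a·b] → w = 0.3696
R4 (z=78.9): slow=0.85, ¬acidic=1−0.56=0.44, ¬murky=1−0.82=0.18; AND[a·b] → w = 0.0673
Weighted average = (0.8500·63.0 + 0.7905·36.6 + 0.3696·78.0 + 0.0673·78.9) / (0.8500 + 0.7905 + 0.3696 + 0.0673)
  = 116.6226 / 2.0774 = 56.14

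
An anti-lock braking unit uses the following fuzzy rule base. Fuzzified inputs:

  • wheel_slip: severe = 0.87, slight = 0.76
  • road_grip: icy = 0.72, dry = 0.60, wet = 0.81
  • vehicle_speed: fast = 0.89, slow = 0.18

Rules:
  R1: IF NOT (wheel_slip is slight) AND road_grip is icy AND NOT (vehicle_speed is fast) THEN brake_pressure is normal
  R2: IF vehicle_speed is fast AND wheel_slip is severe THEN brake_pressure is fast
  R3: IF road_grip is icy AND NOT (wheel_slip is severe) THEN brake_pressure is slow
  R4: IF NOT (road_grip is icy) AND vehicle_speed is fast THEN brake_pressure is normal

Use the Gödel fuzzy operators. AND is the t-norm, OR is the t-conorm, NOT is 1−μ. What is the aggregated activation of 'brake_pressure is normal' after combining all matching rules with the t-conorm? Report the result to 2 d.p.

0.28

R1: ¬slight=1−0.76=0.24, icy=0.72, ¬fast=1−0.89=0.11; AND[min(a, b)] → w = 0.11
R2: fast=0.89, severe=0.87; AND[min(a, b)] → w = 0.87
R3: icy=0.72, ¬severe=1−0.87=0.13; AND[min(a, b)] → w = 0.13
R4: ¬icy=1−0.72=0.28, fast=0.89; AND[min(a, b)] → w = 0.28
Rules with consequent 'normal': {R1, R4} → strengths 0.11, 0.28
Aggregate via t-conorm [max(a, b)]: 0.28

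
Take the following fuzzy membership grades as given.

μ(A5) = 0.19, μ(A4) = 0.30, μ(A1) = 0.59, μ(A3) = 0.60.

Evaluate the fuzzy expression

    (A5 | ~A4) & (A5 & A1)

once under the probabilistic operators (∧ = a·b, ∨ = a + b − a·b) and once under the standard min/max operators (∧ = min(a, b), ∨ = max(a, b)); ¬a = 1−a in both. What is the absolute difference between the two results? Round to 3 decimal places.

Under probabilistic:
  ~A4 = 1 − 0.3000 = 0.7000
  A5 | ~A4 = a + b − a·b on (0.1900, 0.7000) = 0.7570
  A5 & A1 = a·b on (0.1900, 0.5900) = 0.1121
  (A5 | ~A4) & (A5 & A1) = a·b on (0.7570, 0.1121) = 0.0849
  → value = 0.0849
Under standard min/max:
  ~A4 = 1 − 0.30 = 0.70
  A5 | ~A4 = max(a, b) on (0.19, 0.70) = 0.70
  A5 & A1 = min(a, b) on (0.19, 0.59) = 0.19
  (A5 | ~A4) & (A5 & A1) = min(a, b) on (0.70, 0.19) = 0.19
  → value = 0.1900
|0.0849 − 0.1900| = 0.105

0.105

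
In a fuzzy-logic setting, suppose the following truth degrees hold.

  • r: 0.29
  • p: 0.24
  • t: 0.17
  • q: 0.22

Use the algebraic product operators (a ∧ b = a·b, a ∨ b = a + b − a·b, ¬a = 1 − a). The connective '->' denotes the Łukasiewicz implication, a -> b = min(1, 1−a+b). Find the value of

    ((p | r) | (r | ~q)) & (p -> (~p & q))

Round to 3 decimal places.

p | r = a + b − a·b on (0.2400, 0.2900) = 0.4604
~q = 1 − 0.2200 = 0.7800
r | ~q = a + b − a·b on (0.2900, 0.7800) = 0.8438
(p | r) | (r | ~q) = a + b − a·b on (0.4604, 0.8438) = 0.9157
~p = 1 − 0.2400 = 0.7600
~p & q = a·b on (0.7600, 0.2200) = 0.1672
p -> (~p & q)  [Łukasiewicz: min(1, 1−a+b)] with a=0.2400, b=0.1672 → 0.9272
((p | r) | (r | ~q)) & (p -> (~p & q)) = a·b on (0.9157, 0.9272) = 0.8491

0.849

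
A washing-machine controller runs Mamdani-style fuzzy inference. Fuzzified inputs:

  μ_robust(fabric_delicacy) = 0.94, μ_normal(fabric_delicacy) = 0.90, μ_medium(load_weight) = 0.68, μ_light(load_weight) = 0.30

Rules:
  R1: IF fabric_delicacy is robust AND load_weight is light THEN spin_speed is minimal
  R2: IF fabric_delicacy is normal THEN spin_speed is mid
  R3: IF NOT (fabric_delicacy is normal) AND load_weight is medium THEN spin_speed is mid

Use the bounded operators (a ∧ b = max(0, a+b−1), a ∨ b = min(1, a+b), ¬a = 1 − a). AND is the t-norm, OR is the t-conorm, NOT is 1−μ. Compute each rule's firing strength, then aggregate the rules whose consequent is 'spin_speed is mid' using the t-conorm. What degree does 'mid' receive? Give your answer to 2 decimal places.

0.90

R1: robust=0.94, light=0.30; AND[max(0, a+b−1)] → w = 0.24
R2: normal=0.90 → w = 0.90
R3: ¬normal=1−0.90=0.10, medium=0.68; AND[max(0, a+b−1)] → w = 0.00
Rules with consequent 'mid': {R2, R3} → strengths 0.90, 0.00
Aggregate via t-conorm [min(1, a+b)]: 0.90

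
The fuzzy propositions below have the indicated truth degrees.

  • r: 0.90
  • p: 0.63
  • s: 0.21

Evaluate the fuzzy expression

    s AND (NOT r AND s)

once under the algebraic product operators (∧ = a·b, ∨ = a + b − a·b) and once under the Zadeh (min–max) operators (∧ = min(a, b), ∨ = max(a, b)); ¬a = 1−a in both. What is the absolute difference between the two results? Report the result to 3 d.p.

Under algebraic product:
  NOT r = 1 − 0.9000 = 0.1000
  NOT r AND s = a·b on (0.1000, 0.2100) = 0.0210
  s AND (NOT r AND s) = a·b on (0.2100, 0.0210) = 0.0044
  → value = 0.0044
Under Zadeh (min–max):
  NOT r = 1 − 0.90 = 0.10
  NOT r AND s = min(a, b) on (0.10, 0.21) = 0.10
  s AND (NOT r AND s) = min(a, b) on (0.21, 0.10) = 0.10
  → value = 0.1000
|0.0044 − 0.1000| = 0.096

0.096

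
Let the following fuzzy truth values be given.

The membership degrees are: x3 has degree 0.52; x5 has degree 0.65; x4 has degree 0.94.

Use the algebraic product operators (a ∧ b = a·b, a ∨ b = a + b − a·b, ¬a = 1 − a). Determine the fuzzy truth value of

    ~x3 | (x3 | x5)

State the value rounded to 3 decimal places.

0.913

~x3 = 1 − 0.5200 = 0.4800
x3 | x5 = a + b − a·b on (0.5200, 0.6500) = 0.8320
~x3 | (x3 | x5) = a + b − a·b on (0.4800, 0.8320) = 0.9126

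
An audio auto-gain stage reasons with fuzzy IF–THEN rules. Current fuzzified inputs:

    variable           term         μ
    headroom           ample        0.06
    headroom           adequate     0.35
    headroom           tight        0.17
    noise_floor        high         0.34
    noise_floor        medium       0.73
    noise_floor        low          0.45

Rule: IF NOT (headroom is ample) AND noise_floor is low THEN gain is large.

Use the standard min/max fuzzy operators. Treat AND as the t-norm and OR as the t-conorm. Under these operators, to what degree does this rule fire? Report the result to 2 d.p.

firing strength: ¬ample=1−0.06=0.94, low=0.45; AND[min(a, b)] → w = 0.45

0.45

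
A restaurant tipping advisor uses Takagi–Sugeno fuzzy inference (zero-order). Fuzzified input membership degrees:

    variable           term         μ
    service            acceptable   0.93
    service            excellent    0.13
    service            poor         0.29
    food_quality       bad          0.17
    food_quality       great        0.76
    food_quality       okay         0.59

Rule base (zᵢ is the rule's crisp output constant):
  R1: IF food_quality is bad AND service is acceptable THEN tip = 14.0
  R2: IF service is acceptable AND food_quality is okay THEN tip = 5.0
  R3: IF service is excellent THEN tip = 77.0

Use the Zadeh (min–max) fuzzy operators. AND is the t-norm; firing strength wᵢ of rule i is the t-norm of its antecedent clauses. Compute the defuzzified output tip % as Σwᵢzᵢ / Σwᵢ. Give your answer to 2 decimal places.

17.24

R1 (z=14.0): bad=0.17, acceptable=0.93; AND[min(a, b)] → w = 0.17
R2 (z=5.0): acceptable=0.93, okay=0.59; AND[min(a, b)] → w = 0.59
R3 (z=77.0): excellent=0.13 → w = 0.13
Weighted average = (0.17·14.0 + 0.59·5.0 + 0.13·77.0) / (0.17 + 0.59 + 0.13)
  = 15.3400 / 0.8900 = 17.24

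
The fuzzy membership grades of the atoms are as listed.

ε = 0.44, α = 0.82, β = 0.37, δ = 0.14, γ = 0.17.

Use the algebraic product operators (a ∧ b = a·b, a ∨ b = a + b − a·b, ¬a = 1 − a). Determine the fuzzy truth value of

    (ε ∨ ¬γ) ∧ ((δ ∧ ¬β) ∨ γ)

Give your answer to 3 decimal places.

¬γ = 1 − 0.1700 = 0.8300
ε ∨ ¬γ = a + b − a·b on (0.4400, 0.8300) = 0.9048
¬β = 1 − 0.3700 = 0.6300
δ ∧ ¬β = a·b on (0.1400, 0.6300) = 0.0882
(δ ∧ ¬β) ∨ γ = a + b − a·b on (0.0882, 0.1700) = 0.2432
(ε ∨ ¬γ) ∧ ((δ ∧ ¬β) ∨ γ) = a·b on (0.9048, 0.2432) = 0.2201

0.220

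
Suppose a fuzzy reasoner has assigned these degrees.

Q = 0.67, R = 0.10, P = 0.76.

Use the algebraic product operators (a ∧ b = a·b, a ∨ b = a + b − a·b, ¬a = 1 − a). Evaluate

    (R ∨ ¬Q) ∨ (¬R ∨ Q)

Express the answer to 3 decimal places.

¬Q = 1 − 0.6700 = 0.3300
R ∨ ¬Q = a + b − a·b on (0.1000, 0.3300) = 0.3970
¬R = 1 − 0.1000 = 0.9000
¬R ∨ Q = a + b − a·b on (0.9000, 0.6700) = 0.9670
(R ∨ ¬Q) ∨ (¬R ∨ Q) = a + b − a·b on (0.3970, 0.9670) = 0.9801

0.980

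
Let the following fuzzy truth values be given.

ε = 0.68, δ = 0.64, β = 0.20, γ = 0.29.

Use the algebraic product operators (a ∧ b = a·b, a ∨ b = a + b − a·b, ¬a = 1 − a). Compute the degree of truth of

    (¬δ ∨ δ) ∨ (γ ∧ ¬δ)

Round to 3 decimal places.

¬δ = 1 − 0.6400 = 0.3600
¬δ ∨ δ = a + b − a·b on (0.3600, 0.6400) = 0.7696
¬δ = 1 − 0.6400 = 0.3600
γ ∧ ¬δ = a·b on (0.2900, 0.3600) = 0.1044
(¬δ ∨ δ) ∨ (γ ∧ ¬δ) = a + b − a·b on (0.7696, 0.1044) = 0.7937

0.794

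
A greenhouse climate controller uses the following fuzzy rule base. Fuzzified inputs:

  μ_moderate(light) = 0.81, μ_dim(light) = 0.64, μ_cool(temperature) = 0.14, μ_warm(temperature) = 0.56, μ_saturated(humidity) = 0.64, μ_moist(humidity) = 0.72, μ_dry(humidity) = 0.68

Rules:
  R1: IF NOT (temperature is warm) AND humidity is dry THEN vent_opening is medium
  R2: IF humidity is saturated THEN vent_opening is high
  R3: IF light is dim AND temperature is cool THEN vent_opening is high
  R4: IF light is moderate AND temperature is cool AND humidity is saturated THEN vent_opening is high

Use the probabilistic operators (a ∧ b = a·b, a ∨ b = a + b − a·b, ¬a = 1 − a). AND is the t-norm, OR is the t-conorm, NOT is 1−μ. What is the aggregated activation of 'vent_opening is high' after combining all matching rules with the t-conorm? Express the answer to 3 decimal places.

R1: ¬warm=1−0.56=0.44, dry=0.68; AND[a·b] → w = 0.2992
R2: saturated=0.64 → w = 0.6400
R3: dim=0.64, cool=0.14; AND[a·b] → w = 0.0896
R4: moderate=0.81, cool=0.14, saturated=0.64; AND[a·b] → w = 0.0726
Rules with consequent 'high': {R2, R3, R4} → strengths 0.6400, 0.0896, 0.0726
Aggregate via t-conorm [a + b − a·b]: 0.6960

0.696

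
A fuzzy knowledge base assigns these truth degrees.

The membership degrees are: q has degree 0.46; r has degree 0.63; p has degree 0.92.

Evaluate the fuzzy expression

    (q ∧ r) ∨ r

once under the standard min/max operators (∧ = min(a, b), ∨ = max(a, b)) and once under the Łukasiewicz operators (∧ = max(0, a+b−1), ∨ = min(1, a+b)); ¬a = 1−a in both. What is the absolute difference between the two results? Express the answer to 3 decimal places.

Under standard min/max:
  q ∧ r = min(a, b) on (0.46, 0.63) = 0.46
  (q ∧ r) ∨ r = max(a, b) on (0.46, 0.63) = 0.63
  → value = 0.6300
Under Łukasiewicz:
  q ∧ r = max(0, a+b−1) on (0.46, 0.63) = 0.09
  (q ∧ r) ∨ r = min(1, a+b) on (0.09, 0.63) = 0.72
  → value = 0.7200
|0.6300 − 0.7200| = 0.090

0.090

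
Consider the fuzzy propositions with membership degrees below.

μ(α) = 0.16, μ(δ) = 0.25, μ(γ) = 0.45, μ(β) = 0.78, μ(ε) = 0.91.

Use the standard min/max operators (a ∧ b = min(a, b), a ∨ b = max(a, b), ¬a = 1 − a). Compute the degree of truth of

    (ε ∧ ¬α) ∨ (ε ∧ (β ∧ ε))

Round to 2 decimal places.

¬α = 1 − 0.16 = 0.84
ε ∧ ¬α = min(a, b) on (0.91, 0.84) = 0.84
β ∧ ε = min(a, b) on (0.78, 0.91) = 0.78
ε ∧ (β ∧ ε) = min(a, b) on (0.91, 0.78) = 0.78
(ε ∧ ¬α) ∨ (ε ∧ (β ∧ ε)) = max(a, b) on (0.84, 0.78) = 0.84

0.84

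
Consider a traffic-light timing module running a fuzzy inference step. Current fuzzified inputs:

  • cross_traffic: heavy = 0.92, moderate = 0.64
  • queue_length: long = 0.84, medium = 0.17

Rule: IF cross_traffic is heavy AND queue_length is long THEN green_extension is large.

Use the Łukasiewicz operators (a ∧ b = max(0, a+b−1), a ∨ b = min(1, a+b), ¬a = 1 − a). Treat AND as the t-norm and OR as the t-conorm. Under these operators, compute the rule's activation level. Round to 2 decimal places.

0.76

firing strength: heavy=0.92, long=0.84; AND[max(0, a+b−1)] → w = 0.76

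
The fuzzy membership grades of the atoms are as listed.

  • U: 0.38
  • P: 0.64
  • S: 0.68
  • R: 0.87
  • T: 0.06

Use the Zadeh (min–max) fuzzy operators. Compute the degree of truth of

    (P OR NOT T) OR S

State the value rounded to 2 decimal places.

NOT T = 1 − 0.06 = 0.94
P OR NOT T = max(a, b) on (0.64, 0.94) = 0.94
(P OR NOT T) OR S = max(a, b) on (0.94, 0.68) = 0.94

0.94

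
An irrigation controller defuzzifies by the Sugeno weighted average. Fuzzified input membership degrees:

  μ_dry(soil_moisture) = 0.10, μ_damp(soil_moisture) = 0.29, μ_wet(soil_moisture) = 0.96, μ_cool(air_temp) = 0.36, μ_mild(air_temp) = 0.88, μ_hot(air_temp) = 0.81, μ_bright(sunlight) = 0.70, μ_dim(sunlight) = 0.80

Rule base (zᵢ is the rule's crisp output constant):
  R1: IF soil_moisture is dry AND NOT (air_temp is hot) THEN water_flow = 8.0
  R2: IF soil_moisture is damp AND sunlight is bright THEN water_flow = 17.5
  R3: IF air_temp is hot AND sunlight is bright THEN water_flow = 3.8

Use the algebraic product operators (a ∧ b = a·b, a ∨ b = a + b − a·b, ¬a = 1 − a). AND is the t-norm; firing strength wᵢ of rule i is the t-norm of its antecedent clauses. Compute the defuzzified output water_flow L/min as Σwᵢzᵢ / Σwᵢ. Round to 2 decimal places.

7.43

R1 (z=8.0): dry=0.10, ¬hot=1−0.81=0.19; AND[a·b] → w = 0.0190
R2 (z=17.5): damp=0.29, bright=0.70; AND[a·b] → w = 0.2030
R3 (z=3.8): hot=0.81, bright=0.70; AND[a·b] → w = 0.5670
Weighted average = (0.0190·8.0 + 0.2030·17.5 + 0.5670·3.8) / (0.0190 + 0.2030 + 0.5670)
  = 5.8591 / 0.7890 = 7.43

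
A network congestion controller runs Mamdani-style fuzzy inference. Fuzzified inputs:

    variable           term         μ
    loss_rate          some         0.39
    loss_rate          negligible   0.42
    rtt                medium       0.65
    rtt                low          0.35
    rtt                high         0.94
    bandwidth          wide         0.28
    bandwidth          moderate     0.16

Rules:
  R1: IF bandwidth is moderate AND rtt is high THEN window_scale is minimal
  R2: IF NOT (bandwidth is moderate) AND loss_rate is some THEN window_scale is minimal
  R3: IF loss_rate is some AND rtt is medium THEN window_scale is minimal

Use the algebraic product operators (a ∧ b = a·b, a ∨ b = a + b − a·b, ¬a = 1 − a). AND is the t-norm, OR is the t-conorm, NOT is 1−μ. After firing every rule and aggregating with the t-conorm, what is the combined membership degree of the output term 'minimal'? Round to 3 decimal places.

0.574

R1: moderate=0.16, high=0.94; AND[a·b] → w = 0.1504
R2: ¬moderate=1−0.16=0.84, some=0.39; AND[a·b] → w = 0.3276
R3: some=0.39, medium=0.65; AND[a·b] → w = 0.2535
Rules with consequent 'minimal': {R1, R2, R3} → strengths 0.1504, 0.3276, 0.2535
Aggregate via t-conorm [a + b − a·b]: 0.5735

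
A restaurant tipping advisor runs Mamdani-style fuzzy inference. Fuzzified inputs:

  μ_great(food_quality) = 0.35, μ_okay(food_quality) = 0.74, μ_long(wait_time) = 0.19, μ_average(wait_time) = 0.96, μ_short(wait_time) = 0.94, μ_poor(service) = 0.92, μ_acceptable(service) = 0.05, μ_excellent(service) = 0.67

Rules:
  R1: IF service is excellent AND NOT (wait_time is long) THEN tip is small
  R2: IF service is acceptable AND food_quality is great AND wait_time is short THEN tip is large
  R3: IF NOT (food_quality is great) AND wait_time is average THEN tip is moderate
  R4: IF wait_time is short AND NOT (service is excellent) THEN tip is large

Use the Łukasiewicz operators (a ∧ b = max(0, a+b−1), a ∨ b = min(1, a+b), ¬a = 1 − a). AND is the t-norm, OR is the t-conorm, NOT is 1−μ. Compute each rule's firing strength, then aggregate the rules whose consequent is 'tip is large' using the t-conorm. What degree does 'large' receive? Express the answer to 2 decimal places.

0.27

R1: excellent=0.67, ¬long=1−0.19=0.81; AND[max(0, a+b−1)] → w = 0.48
R2: acceptable=0.05, great=0.35, short=0.94; AND[max(0, a+b−1)] → w = 0.00
R3: ¬great=1−0.35=0.65, average=0.96; AND[max(0, a+b−1)] → w = 0.61
R4: short=0.94, ¬excellent=1−0.67=0.33; AND[max(0, a+b−1)] → w = 0.27
Rules with consequent 'large': {R2, R4} → strengths 0.00, 0.27
Aggregate via t-conorm [min(1, a+b)]: 0.27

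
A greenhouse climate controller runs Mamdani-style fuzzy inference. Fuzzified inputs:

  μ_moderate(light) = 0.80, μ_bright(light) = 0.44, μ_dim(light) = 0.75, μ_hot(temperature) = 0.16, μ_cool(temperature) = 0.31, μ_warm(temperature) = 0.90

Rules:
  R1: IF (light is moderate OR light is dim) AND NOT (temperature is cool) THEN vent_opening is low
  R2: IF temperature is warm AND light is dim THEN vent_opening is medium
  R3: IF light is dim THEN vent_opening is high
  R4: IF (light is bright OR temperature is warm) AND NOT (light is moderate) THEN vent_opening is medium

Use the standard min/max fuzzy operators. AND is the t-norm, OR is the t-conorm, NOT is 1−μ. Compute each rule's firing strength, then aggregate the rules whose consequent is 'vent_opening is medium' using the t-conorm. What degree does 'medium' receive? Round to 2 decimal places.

0.75

R1: (moderate=0.80 OR dim=0.75) = 0.80; AND[min(a, b)] with ¬cool=1−0.31=0.69 → w = 0.69
R2: warm=0.90, dim=0.75; AND[min(a, b)] → w = 0.75
R3: dim=0.75 → w = 0.75
R4: (bright=0.44 OR warm=0.90) = 0.90; AND[min(a, b)] with ¬moderate=1−0.80=0.20 → w = 0.20
Rules with consequent 'medium': {R2, R4} → strengths 0.75, 0.20
Aggregate via t-conorm [max(a, b)]: 0.75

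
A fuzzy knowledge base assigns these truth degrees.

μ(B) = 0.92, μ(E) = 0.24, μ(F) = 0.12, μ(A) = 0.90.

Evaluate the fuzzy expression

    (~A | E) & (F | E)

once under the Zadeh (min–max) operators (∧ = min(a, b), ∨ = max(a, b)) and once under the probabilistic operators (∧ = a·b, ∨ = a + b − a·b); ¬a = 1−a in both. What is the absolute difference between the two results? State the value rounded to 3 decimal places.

Under Zadeh (min–max):
  ~A = 1 − 0.90 = 0.10
  ~A | E = max(a, b) on (0.10, 0.24) = 0.24
  F | E = max(a, b) on (0.12, 0.24) = 0.24
  (~A | E) & (F | E) = min(a, b) on (0.24, 0.24) = 0.24
  → value = 0.2400
Under probabilistic:
  ~A = 1 − 0.9000 = 0.1000
  ~A | E = a + b − a·b on (0.1000, 0.2400) = 0.3160
  F | E = a + b − a·b on (0.1200, 0.2400) = 0.3312
  (~A | E) & (F | E) = a·b on (0.3160, 0.3312) = 0.1047
  → value = 0.1047
|0.2400 − 0.1047| = 0.135

0.135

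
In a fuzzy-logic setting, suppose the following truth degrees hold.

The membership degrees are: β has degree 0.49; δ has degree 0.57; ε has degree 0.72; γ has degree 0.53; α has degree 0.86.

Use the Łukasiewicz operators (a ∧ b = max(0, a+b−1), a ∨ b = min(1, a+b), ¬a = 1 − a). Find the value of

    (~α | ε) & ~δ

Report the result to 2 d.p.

~α = 1 − 0.86 = 0.14
~α | ε = min(1, a+b) on (0.14, 0.72) = 0.86
~δ = 1 − 0.57 = 0.43
(~α | ε) & ~δ = max(0, a+b−1) on (0.86, 0.43) = 0.29

0.29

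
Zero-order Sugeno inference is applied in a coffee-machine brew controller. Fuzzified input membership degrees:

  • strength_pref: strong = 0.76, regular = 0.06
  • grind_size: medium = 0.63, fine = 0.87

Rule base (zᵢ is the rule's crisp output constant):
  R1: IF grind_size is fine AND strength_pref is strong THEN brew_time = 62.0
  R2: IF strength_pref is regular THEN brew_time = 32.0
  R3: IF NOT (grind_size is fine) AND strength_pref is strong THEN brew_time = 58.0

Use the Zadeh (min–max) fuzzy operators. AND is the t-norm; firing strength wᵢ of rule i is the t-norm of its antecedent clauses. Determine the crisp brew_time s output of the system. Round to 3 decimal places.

R1 (z=62.0): fine=0.87, strong=0.76; AND[min(a, b)] → w = 0.76
R2 (z=32.0): regular=0.06 → w = 0.06
R3 (z=58.0): ¬fine=1−0.87=0.13, strong=0.76; AND[min(a, b)] → w = 0.13
Weighted average = (0.76·62.0 + 0.06·32.0 + 0.13·58.0) / (0.76 + 0.06 + 0.13)
  = 56.5800 / 0.9500 = 59.558

59.558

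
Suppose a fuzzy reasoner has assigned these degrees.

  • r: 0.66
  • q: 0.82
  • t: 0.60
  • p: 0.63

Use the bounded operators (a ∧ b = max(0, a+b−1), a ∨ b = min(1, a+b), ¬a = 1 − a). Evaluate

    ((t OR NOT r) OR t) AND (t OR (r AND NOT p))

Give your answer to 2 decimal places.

NOT r = 1 − 0.66 = 0.34
t OR NOT r = min(1, a+b) on (0.60, 0.34) = 0.94
(t OR NOT r) OR t = min(1, a+b) on (0.94, 0.60) = 1.00
NOT p = 1 − 0.63 = 0.37
r AND NOT p = max(0, a+b−1) on (0.66, 0.37) = 0.03
t OR (r AND NOT p) = min(1, a+b) on (0.60, 0.03) = 0.63
((t OR NOT r) OR t) AND (t OR (r AND NOT p)) = max(0, a+b−1) on (1.00, 0.63) = 0.63

0.63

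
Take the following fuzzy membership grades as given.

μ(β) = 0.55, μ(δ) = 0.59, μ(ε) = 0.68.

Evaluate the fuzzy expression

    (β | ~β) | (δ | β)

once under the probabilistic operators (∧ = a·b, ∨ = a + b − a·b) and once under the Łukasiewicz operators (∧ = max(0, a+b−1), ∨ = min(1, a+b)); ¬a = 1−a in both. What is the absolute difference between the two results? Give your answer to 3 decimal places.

Under probabilistic:
  ~β = 1 − 0.5500 = 0.4500
  β | ~β = a + b − a·b on (0.5500, 0.4500) = 0.7525
  δ | β = a + b − a·b on (0.5900, 0.5500) = 0.8155
  (β | ~β) | (δ | β) = a + b − a·b on (0.7525, 0.8155) = 0.9543
  → value = 0.9543
Under Łukasiewicz:
  ~β = 1 − 0.55 = 0.45
  β | ~β = min(1, a+b) on (0.55, 0.45) = 1.00
  δ | β = min(1, a+b) on (0.59, 0.55) = 1.00
  (β | ~β) | (δ | β) = min(1, a+b) on (1.00, 1.00) = 1.00
  → value = 1.0000
|0.9543 − 1.0000| = 0.046

0.046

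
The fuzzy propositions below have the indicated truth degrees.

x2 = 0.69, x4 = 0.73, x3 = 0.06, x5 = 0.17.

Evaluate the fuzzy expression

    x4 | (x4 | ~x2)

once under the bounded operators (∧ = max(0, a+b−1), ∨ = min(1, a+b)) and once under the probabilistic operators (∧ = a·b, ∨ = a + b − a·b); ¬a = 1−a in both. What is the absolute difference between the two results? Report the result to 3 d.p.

0.050

Under bounded:
  ~x2 = 1 − 0.69 = 0.31
  x4 | ~x2 = min(1, a+b) on (0.73, 0.31) = 1.00
  x4 | (x4 | ~x2) = min(1, a+b) on (0.73, 1.00) = 1.00
  → value = 1.0000
Under probabilistic:
  ~x2 = 1 − 0.6900 = 0.3100
  x4 | ~x2 = a + b − a·b on (0.7300, 0.3100) = 0.8137
  x4 | (x4 | ~x2) = a + b − a·b on (0.7300, 0.8137) = 0.9497
  → value = 0.9497
|1.0000 − 0.9497| = 0.050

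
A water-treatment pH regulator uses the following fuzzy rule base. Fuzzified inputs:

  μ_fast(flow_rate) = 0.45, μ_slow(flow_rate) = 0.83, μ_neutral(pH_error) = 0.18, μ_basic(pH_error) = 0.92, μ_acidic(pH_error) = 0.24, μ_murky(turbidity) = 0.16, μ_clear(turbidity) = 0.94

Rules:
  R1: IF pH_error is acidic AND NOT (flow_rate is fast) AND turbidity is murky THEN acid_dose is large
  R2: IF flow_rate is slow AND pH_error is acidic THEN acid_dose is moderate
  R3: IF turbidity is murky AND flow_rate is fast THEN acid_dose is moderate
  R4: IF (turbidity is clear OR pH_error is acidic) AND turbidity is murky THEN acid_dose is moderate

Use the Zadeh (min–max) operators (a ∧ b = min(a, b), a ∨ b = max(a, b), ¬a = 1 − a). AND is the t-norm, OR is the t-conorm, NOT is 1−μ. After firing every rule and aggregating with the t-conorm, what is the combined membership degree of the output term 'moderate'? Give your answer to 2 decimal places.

R1: acidic=0.24, ¬fast=1−0.45=0.55, murky=0.16; AND[min(a, b)] → w = 0.16
R2: slow=0.83, acidic=0.24; AND[min(a, b)] → w = 0.24
R3: murky=0.16, fast=0.45; AND[min(a, b)] → w = 0.16
R4: (clear=0.94 OR acidic=0.24) = 0.94; AND[min(a, b)] with murky=0.16 → w = 0.16
Rules with consequent 'moderate': {R2, R3, R4} → strengths 0.24, 0.16, 0.16
Aggregate via t-conorm [max(a, b)]: 0.24

0.24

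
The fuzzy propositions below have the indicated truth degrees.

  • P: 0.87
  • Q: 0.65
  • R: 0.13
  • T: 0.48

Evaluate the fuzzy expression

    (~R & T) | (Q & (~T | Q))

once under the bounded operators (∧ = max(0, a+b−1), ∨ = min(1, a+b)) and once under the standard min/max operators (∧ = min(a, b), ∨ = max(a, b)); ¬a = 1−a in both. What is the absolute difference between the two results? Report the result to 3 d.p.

0.350

Under bounded:
  ~R = 1 − 0.13 = 0.87
  ~R & T = max(0, a+b−1) on (0.87, 0.48) = 0.35
  ~T = 1 − 0.48 = 0.52
  ~T | Q = min(1, a+b) on (0.52, 0.65) = 1.00
  Q & (~T | Q) = max(0, a+b−1) on (0.65, 1.00) = 0.65
  (~R & T) | (Q & (~T | Q)) = min(1, a+b) on (0.35, 0.65) = 1.00
  → value = 1.0000
Under standard min/max:
  ~R = 1 − 0.13 = 0.87
  ~R & T = min(a, b) on (0.87, 0.48) = 0.48
  ~T = 1 − 0.48 = 0.52
  ~T | Q = max(a, b) on (0.52, 0.65) = 0.65
  Q & (~T | Q) = min(a, b) on (0.65, 0.65) = 0.65
  (~R & T) | (Q & (~T | Q)) = max(a, b) on (0.48, 0.65) = 0.65
  → value = 0.6500
|1.0000 − 0.6500| = 0.350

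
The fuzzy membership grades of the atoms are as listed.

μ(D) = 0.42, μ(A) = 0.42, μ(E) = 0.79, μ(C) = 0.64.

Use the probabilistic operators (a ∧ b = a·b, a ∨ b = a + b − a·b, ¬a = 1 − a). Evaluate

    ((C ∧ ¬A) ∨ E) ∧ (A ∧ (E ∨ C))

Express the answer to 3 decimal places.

0.337

¬A = 1 − 0.4200 = 0.5800
C ∧ ¬A = a·b on (0.6400, 0.5800) = 0.3712
(C ∧ ¬A) ∨ E = a + b − a·b on (0.3712, 0.7900) = 0.8680
E ∨ C = a + b − a·b on (0.7900, 0.6400) = 0.9244
A ∧ (E ∨ C) = a·b on (0.4200, 0.9244) = 0.3882
((C ∧ ¬A) ∨ E) ∧ (A ∧ (E ∨ C)) = a·b on (0.8680, 0.3882) = 0.3370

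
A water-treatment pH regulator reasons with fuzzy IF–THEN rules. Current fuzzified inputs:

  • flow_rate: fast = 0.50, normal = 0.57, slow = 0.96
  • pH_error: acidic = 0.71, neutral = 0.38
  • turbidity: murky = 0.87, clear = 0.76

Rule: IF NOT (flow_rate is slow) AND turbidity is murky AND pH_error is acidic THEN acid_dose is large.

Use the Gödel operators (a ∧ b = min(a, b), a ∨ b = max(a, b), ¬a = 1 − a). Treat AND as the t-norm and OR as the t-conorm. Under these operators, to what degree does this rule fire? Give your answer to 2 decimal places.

firing strength: ¬slow=1−0.96=0.04, murky=0.87, acidic=0.71; AND[min(a, b)] → w = 0.04

0.04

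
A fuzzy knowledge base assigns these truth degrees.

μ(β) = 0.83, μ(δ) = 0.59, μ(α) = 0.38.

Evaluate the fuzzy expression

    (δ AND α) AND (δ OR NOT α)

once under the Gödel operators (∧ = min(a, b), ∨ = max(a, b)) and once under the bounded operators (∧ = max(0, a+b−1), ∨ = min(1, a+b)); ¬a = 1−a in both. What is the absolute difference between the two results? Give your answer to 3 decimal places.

Under Gödel:
  δ AND α = min(a, b) on (0.59, 0.38) = 0.38
  NOT α = 1 − 0.38 = 0.62
  δ OR NOT α = max(a, b) on (0.59, 0.62) = 0.62
  (δ AND α) AND (δ OR NOT α) = min(a, b) on (0.38, 0.62) = 0.38
  → value = 0.3800
Under bounded:
  δ AND α = max(0, a+b−1) on (0.59, 0.38) = 0.00
  NOT α = 1 − 0.38 = 0.62
  δ OR NOT α = min(1, a+b) on (0.59, 0.62) = 1.00
  (δ AND α) AND (δ OR NOT α) = max(0, a+b−1) on (0.00, 1.00) = 0.00
  → value = 0.0000
|0.3800 − 0.0000| = 0.380

0.380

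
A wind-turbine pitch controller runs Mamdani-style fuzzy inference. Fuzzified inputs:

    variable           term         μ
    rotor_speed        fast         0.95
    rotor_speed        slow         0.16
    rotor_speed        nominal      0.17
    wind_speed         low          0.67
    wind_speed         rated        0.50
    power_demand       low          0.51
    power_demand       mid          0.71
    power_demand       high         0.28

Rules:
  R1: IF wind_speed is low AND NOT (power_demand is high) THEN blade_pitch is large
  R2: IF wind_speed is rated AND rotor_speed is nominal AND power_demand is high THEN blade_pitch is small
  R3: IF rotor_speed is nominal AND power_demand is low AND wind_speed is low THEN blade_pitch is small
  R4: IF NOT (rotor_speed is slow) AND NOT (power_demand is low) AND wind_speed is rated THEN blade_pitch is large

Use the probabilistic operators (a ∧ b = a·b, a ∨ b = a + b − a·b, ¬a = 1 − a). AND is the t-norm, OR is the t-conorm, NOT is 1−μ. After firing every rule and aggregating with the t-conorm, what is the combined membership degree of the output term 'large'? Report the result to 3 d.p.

R1: low=0.67, ¬high=1−0.28=0.72; AND[a·b] → w = 0.4824
R2: rated=0.50, nominal=0.17, high=0.28; AND[a·b] → w = 0.0238
R3: nominal=0.17, low=0.51, low=0.67; AND[a·b] → w = 0.0581
R4: ¬slow=1−0.16=0.84, ¬low=1−0.51=0.49, rated=0.50; AND[a·b] → w = 0.2058
Rules with consequent 'large': {R1, R4} → strengths 0.4824, 0.2058
Aggregate via t-conorm [a + b − a·b]: 0.5889

0.589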